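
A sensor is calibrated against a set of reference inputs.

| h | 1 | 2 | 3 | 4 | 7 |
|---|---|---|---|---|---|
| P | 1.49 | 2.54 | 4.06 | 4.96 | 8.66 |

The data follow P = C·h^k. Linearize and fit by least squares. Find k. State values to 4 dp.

Taking logs, ln P = k·ln h + ln C, so regress ln P on ln h.
XᵀX = [[7.3958, 5.1240]; [5.1240, 5]], rhs = [8.6062, 6.4922]ᵀ  (here Σln h = 5.1240, Σ(ln h)² = 7.3958, Σln P = 6.4922, Σln h·ln P = 8.6062).
Slope k = (n·Σln h·ln P − Σln h·Σln P)/(n·Σ(ln h)² − (Σln h)²) = (5·8.6062 − 5.1240·6.4922)/10.7239 = 0.91057; ln C = (Σln P − k·Σln h)/n = 0.36531.

k = 0.9106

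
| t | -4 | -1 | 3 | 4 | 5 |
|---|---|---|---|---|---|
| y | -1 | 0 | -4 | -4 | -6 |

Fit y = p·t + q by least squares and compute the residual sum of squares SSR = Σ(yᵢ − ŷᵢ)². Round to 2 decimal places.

SSR = 4.96

Forming XᵀX = [[67, 7]; [7, 5]] and Xᵀy = [-54, -15]ᵀ gives XᵀX·[p, q]ᵀ = Xᵀy.
Determinant 67·5 − 7² = 286.
p = ((-54)·5 − 7·(-15))/286 = -15/26; q = (67·(-15) − 7·(-54))/286 = -57/26.
Residuals: -29/26, 21/13, -1/13, 1/2, -12/13; SSR = 129/26.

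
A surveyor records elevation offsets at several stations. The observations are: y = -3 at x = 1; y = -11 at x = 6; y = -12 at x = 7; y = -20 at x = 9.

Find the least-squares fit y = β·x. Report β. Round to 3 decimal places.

Forming MᵀM = [[167]] and Mᵀy = [-333]ᵀ gives MᵀM·[β]ᵀ = Mᵀy.
β = (-333)/167 = -1.99401.

β = -1.994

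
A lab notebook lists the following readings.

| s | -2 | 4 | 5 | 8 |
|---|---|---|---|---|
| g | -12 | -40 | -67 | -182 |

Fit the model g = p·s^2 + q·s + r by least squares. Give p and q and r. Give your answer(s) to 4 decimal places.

Sums needed: Σs^2·s^2 = 4993, Σs^2·s = 693, Σs^2 = 109, Σs·s = 109, Σs = 15, Σ1 = 4.
For Mᵀg: Σs^2·g = -14011, Σs·g = -1927, Σg = -301.
Solving the 3×3 system (Gaussian elimination) gives p = -26503/8634, q = 4053/2878, r = 13451/4317.

p = -3.0696, q = 1.4083, r = 3.1158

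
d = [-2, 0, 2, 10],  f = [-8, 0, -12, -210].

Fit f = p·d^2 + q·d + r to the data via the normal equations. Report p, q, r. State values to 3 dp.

p = -1.994, q = -0.931, r = -1.330

From the data, Σd^2·d^2 = 10032, Σd^2·d = 1000, Σd^2 = 108, Σd·d = 108, Σd = 10, Σ1 = 4.
For Aᵀf: Σd^2·f = -21080, Σd·f = -2108, Σf = -230.
Row-reducing yields p = -7195/3608, q = -1679/1804, r = -600/451.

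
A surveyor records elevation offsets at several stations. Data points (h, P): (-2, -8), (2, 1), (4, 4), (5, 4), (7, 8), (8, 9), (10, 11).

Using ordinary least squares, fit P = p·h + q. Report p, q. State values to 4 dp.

Entries of AᵀA: Σh·h = 262, Σh = 34, Σ1 = 7.
Right-hand side: Σh·P = 292, ΣP = 29.
Normal equations: [[262, 34]; [34, 7]]·[p, q]ᵀ = [292, 29]ᵀ.
Eliminating q: 7·(row 1) − 34·(row 2) gives 678·p = 7·292 − 34·29 = 1058, so p = 529/339.
Then q = (29 − 34·(529/339))/7 = -1165/339.

p = 1.5605, q = -3.4366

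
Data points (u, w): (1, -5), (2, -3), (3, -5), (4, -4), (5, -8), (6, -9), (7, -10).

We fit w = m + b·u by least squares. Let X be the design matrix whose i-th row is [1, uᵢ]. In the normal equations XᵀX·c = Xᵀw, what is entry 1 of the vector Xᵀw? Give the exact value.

-44

Entry 1 ↔ basis 1, so (Xᵀw)_{1} = Σᵢ wᵢ = (1)·(-5) + (1)·(-3) + (1)·(-5) + (1)·(-4) + (1)·(-8) + (1)·(-9) + (1)·(-10) = -44.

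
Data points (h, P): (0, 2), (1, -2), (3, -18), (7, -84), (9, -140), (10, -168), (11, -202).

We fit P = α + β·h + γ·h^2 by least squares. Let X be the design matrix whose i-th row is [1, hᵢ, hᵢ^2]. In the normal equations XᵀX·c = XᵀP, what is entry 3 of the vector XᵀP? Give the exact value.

-56862

Entry 3 ↔ basis h^2, so (XᵀP)_{3} = Σᵢ (h^2)·Pᵢ = (0)·(2) + (1)·(-2) + (9)·(-18) + (49)·(-84) + (81)·(-140) + (100)·(-168) + (121)·(-202) = -56862.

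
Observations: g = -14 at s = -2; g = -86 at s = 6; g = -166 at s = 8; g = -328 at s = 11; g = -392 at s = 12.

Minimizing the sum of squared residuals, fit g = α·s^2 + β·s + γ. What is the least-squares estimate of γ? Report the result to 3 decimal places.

Entries of XᵀX: Σs^2·s^2 = 40785, Σs^2·s = 3779, Σs^2 = 369, Σs·s = 369, Σs = 35, Σ1 = 5.
Right-hand side: Σs^2·g = -109912, Σs·g = -10128, Σg = -986.
Solving the 3×3 system (Gaussian elimination) gives α = -233659/78166, β = 110051/39083, γ = 288985/78166.

γ = 3.697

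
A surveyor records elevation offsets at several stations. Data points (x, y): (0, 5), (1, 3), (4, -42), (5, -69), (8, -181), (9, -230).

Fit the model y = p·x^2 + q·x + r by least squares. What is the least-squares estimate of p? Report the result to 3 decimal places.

p = -2.845

With design matrix A, AᵀA = [[11539, 1431, 187]; [1431, 187, 27]; [187, 27, 6]] and Aᵀy = [-32608, -4028, -514]ᵀ.
Inverting the 3×3 Gram matrix, [p, q, r]ᵀ = [-865/304, -22885/39824, 55761/9956]ᵀ.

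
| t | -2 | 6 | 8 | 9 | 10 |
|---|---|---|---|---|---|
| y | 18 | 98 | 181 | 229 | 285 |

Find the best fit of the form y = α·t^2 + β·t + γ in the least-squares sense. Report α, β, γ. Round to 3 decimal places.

α = 3.047, β = -2.103, γ = 1.567

The normal system XᵀX·[α, β, γ]ᵀ = Xᵀy is [[21969, 2449, 285]; [2449, 285, 31]; [285, 31, 5]]·[α, β, γ]ᵀ = [62233, 6911, 811]ᵀ.
Solving the 3×3 system (Gaussian elimination) gives α = 251609/82579, β = -173681/82579, γ = 18489/11797.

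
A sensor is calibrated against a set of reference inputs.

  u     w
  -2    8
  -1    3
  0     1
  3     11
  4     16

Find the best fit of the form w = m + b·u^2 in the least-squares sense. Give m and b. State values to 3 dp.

Sums needed: Σ1 = 5, Σu^2 = 30, Σu^2·u^2 = 354.
And Σw = 39, Σu^2·w = 390.
XᵀX·[m, b]ᵀ = Xᵀw becomes [[5, 30]; [30, 354]]·[m, b]ᵀ = [39, 390]ᵀ.
det = 5·354 − 30² = 870.
m = (39·354 − 30·390)/870 = 351/145; b = (5·390 − 30·39)/870 = 26/29.

m = 2.421, b = 0.897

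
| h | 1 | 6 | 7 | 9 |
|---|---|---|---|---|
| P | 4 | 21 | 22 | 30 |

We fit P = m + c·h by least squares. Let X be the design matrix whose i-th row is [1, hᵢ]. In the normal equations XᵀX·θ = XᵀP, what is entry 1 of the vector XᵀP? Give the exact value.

Entry 1 ↔ basis 1, so (XᵀP)_{1} = Σᵢ Pᵢ = (1)·(4) + (1)·(21) + (1)·(22) + (1)·(30) = 77.

77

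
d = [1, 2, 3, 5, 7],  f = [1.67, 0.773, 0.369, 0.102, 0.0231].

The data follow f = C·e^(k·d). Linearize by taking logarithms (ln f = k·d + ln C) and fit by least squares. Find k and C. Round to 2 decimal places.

k = -0.70, C = 3.24

With ln fᵢ as the transformed response and dᵢ as the regressor:
XᵀX = [[88.0000, 18.0000]; [18.0000, 5]], rhs = [-40.7824, -6.7923]ᵀ  (here Σd = 18.0000, Σ(d)² = 88.0000, Σln f = -6.7923, Σd·ln f = -40.7824).
Slope k = (n·Σd·ln f − Σd·Σln f)/(n·Σ(d)² − (Σd)²) = (5·-40.7824 − 18.0000·-6.7923)/116.0000 = -0.70388; ln C = (Σln f − k·Σd)/n = 1.17551, so C = exp(1.17551) = 3.23979.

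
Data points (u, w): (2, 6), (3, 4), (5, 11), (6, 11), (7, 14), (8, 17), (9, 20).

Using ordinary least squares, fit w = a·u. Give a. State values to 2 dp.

Forming MᵀM = [[268]] and Mᵀw = [559]ᵀ gives MᵀM·[a]ᵀ = Mᵀw.
a = 559/268 = 2.08582.

a = 2.09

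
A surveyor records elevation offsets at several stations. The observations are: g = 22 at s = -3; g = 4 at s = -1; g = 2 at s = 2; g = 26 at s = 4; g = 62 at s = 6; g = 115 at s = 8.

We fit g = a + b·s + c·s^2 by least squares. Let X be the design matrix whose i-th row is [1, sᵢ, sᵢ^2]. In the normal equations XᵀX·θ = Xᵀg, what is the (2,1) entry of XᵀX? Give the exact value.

Row 2 ↔ basis s, column 1 ↔ basis 1, so (XᵀX)_{2,1} = Σᵢ s = (-3)·(1) + (-1)·(1) + (2)·(1) + (4)·(1) + (6)·(1) + (8)·(1) = 16.

16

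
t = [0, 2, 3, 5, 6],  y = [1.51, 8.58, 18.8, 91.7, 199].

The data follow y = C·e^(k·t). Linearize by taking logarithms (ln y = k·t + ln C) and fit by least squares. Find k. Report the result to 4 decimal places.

Taking logs, ln y = k·t + ln C, so regress ln y on t.
Over the data: Σt = 16.0000, Σ(t)² = 74.0000, Σln y = 15.3072, Σt·ln y = 67.4529.
Normal system: [[74.0000, 16.0000]; [16.0000, 5]]·[k, ln C]ᵀ = [67.4529, 15.3072]ᵀ.
Slope k = (n·Σt·ln y − Σt·Σln y)/(n·Σ(t)² − (Σt)²) = (5·67.4529 − 16.0000·15.3072)/114.0000 = 0.81008; ln C = (Σln y − k·Σt)/n = 0.46920.

k = 0.8101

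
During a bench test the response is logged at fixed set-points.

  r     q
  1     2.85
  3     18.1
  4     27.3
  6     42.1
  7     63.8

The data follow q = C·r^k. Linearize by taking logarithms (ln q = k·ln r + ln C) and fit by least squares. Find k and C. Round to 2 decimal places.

Taking logs, ln q = k·ln r + ln C, so regress ln q on ln r.
Σln r = 6.2226, Σ(ln r)² = 10.1257, Σln q = 15.1459, Σln r·ln q = 22.5538.
Normal system: [[10.1257, 6.2226]; [6.2226, 5]]·[k, ln C]ᵀ = [22.5538, 15.1459]ᵀ.
Slope k = (n·Σln r·ln q − Σln r·Σln q)/(n·Σ(ln r)² − (Σln r)²) = (5·22.5538 − 6.2226·15.1459)/11.9082 = 1.55543; ln C = (Σln q − k·Σln r)/n = 1.09343, so C = exp(1.09343) = 2.98450.

k = 1.56, C = 2.98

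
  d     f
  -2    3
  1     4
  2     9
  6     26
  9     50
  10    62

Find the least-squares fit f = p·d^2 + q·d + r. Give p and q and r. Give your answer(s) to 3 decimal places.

XᵀX·[p, q, r]ᵀ = Xᵀf reads: 17890·p + 1946·q + 226·r = 11238;  1946·p + 226·q + 26·r = 1242;  226·p + 26·q + 6·r = 154.
Solving the 3×3 system (Gaussian elimination) gives p = 759/1604, q = 8297/8020, r = 6737/2005.

p = 0.473, q = 1.035, r = 3.360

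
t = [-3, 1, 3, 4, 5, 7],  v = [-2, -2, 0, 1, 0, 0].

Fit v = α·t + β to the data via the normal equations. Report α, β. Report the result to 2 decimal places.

Entries of XᵀX: Σt·t = 109, Σt = 17, Σ1 = 6.
Moment sums: Σt·v = 8, Σv = -3.
Normal equations: [[109, 17]; [17, 6]]·[α, β]ᵀ = [8, -3]ᵀ.
det = 109·6 − 17² = 365.
α = (8·6 − 17·(-3))/365 = 99/365; β = (109·(-3) − 17·8)/365 = -463/365.

α = 0.27, β = -1.27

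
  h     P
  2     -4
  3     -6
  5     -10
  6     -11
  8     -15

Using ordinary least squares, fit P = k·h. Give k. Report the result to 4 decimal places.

The normal equations are: 138·k = -262.
(Σh·h = 138, Σh·P = -262.)
Hence k = -262 / 138 ≈ -1.89855.

k = -1.8986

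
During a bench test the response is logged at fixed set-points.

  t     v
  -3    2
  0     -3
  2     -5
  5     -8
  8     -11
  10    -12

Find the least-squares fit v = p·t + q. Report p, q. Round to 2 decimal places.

p = -1.06, q = -2.29

Compute the Gram sums: Σt·t = 202, Σt = 22, Σ1 = 6.
For Xᵀv: Σt·v = -264, Σv = -37.
Eliminating q: 6·(row 1) − 22·(row 2) gives 728·p = 6·(-264) − 22·(-37) = -770, so p = -55/52.
Then q = ((-37) − 22·(-55/52))/6 = -119/52.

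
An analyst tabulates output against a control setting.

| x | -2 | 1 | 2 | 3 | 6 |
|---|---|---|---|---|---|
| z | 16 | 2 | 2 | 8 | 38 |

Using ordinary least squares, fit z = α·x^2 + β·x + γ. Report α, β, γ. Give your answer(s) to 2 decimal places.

α = 1.50, β = -3.25, γ = 3.46

The normal system AᵀA·[α, β, γ]ᵀ = Aᵀz is [[1410, 244, 54]; [244, 54, 10]; [54, 10, 5]]·[α, β, γ]ᵀ = [1514, 226, 66]ᵀ.
Inverting the 3×3 Gram matrix, [α, β, γ]ᵀ = [1063/707, -39055/12019, 5942/1717]ᵀ.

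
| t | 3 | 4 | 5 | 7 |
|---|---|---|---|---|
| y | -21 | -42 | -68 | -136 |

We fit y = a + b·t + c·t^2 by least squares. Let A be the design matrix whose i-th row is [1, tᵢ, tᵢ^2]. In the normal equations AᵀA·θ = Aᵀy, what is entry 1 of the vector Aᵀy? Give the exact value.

Entry 1 ↔ basis 1, so (Aᵀy)_{1} = Σᵢ yᵢ = (1)·(-21) + (1)·(-42) + (1)·(-68) + (1)·(-136) = -267.

-267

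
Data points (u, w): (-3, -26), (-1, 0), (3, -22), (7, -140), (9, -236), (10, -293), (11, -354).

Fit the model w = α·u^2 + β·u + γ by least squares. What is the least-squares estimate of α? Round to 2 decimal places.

α = -3.01

Forming MᵀM = [[33766, 3402, 370]; [3402, 370, 36]; [370, 36, 7]] and Mᵀw = [-98542, -9916, -1071]ᵀ gives MᵀM·[α, β, γ]ᵀ = Mᵀw.
Row-reducing yields α = -8267/2742, β = 553/914, γ = 4456/1371.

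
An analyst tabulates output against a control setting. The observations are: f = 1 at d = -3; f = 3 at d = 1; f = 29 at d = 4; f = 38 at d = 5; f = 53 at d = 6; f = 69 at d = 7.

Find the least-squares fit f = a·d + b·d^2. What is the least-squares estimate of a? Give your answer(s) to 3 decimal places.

a = 2.760

Setting ∂/∂a … = 0 gives: 136·a + 722·b = 1107;  722·a + 4660·b = 6715.
(Σd·d = 136, Σd·d^2 = 722, Σd^2·d^2 = 4660, Σd·f = 1107, Σd^2·f = 6715.)
Determinant 136·4660 − 722² = 112476.
a = (1107·4660 − 722·6715)/112476 = 155195/56238; b = (136·6715 − 722·1107)/112476 = 56993/56238.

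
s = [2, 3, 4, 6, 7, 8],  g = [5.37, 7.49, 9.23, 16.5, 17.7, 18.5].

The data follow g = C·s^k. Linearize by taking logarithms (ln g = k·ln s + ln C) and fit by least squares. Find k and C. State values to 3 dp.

With ln gᵢ as the transformed response and ln sᵢ as the regressor:
XᵀX = [[14.9303, 8.9952]; [8.9952, 6]], rhs = [23.1402, 14.5116]ᵀ  (here Σln s = 8.9952, Σ(ln s)² = 14.9303, Σln g = 14.5116, Σln s·ln g = 23.1402).
Solving (det = 8.6686): k = 0.95831, ln C = 0.98191, so C = exp(0.98191) = 2.66954.

k = 0.958, C = 2.670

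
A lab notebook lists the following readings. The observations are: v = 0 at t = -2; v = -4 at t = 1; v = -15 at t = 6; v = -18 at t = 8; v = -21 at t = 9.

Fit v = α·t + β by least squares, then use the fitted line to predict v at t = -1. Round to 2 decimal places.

v̂ = -1.20

Setting ∂/∂α … = 0 gives: 186·α + 22·β = -427;  22·α + 5·β = -58.
Δ = 186·5 − 22² = 446.
α = ((-427)·5 − 22·(-58))/446 = -859/446; β = (186·(-58) − 22·(-427))/446 = -697/223.
At t = -1: v̂ = (-859/446)·(-1) + (-697/223)·(1) = -535/446.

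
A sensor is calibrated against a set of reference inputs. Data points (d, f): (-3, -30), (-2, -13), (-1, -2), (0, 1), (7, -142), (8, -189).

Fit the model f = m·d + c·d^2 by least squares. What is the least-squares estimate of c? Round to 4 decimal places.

c = -3.0289

From the data, Σd·d = 127, Σd·d^2 = 819, Σd^2·d^2 = 6595.
And Σd·f = -2388, Σd^2·f = -19378.
So MᵀM·[m, c]ᵀ = Mᵀf: [[127, 819]; [819, 6595]]·[m, c]ᵀ = [-2388, -19378]ᵀ.
Δ = 127·6595 − 819² = 166804.
m = ((-2388)·6595 − 819·(-19378))/166804 = 60861/83402; c = (127·(-19378) − 819·(-2388))/166804 = -252617/83402.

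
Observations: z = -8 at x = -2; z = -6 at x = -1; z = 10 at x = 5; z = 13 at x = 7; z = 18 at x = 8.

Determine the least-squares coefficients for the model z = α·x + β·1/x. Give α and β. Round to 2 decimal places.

α = 1.98, β = 4.67

With design matrix M, MᵀM = [[143, 5]; [5, 103961/78400]] and Mᵀz = [307, 451/28]ᵀ.
Eliminating β: (103961/78400)·(row 1) − 5·(row 2) gives (12906423/78400)·α = (103961/78400)·307 − 5·(451/28) = 25602027/78400, so α = 8534009/4302141.
Then β = ((451/28) − 5·(8534009/4302141))/(103961/78400) = 20078800/4302141.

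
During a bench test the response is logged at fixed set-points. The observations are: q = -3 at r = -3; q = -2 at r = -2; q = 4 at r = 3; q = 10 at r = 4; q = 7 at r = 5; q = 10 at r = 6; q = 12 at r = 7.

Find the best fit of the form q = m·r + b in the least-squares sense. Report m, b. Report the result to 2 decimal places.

With design matrix X, XᵀX = [[148, 20]; [20, 7]] and Xᵀq = [244, 38]ᵀ.
Determinant 148·7 − 20² = 636.
m = (244·7 − 20·38)/636 = 79/53; b = (148·38 − 20·244)/636 = 62/53.

m = 1.49, b = 1.17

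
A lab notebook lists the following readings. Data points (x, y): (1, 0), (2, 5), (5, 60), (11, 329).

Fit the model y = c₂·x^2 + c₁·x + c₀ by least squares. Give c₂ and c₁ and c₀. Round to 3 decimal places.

Compute the Gram sums: Σx^2·x^2 = 15283, Σx^2·x = 1465, Σx^2 = 151, Σx·x = 151, Σx = 19, Σ1 = 4.
Moment sums: Σx^2·y = 41329, Σx·y = 3929, Σy = 394.
Normal equations: [[15283, 1465, 151]; [1465, 151, 19]; [151, 19, 4]]·[c₂, c₁, c₀]ᵀ = [41329, 3929, 394]ᵀ.
Row-reducing yields c₂ = 11446/3837, c₁ = -3644/1279, c₀ = -2215/3837.

c₂ = 2.983, c₁ = -2.849, c₀ = -0.577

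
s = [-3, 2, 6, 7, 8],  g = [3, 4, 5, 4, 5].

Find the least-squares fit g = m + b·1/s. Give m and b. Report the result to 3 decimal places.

m = 4.028, b = 1.431

AᵀA·[m, b]ᵀ = Aᵀg reads: 5·m + (101/168)·b = 21;  (101/168)·m + (11993/28224)·b = 509/168.
(Σ1 = 5, Σ1/s = 101/168, Σ1/s·1/s = 11993/28224, Σg = 21, Σ1/s·g = 509/168.)
Δ = 5·(11993/28224) − (101/168)² = 4147/2352.
m = (21·(11993/28224) − (101/168)·(509/168))/(4147/2352) = 50111/12441; b = (5·(509/168) − (101/168)·21)/(4147/2352) = 5936/4147.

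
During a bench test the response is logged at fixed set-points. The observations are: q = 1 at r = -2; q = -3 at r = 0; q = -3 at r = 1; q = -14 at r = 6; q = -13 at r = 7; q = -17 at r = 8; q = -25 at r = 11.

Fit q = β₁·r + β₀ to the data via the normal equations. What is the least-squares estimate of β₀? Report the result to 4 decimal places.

β₀ = -2.1048

Entries of MᵀM: Σr·r = 275, Σr = 31, Σ1 = 7.
For Mᵀq: Σr·q = -591, Σq = -74.
MᵀM·[β₁, β₀]ᵀ = Mᵀq becomes [[275, 31]; [31, 7]]·[β₁, β₀]ᵀ = [-591, -74]ᵀ.
Δ = 275·7 − 31² = 964.
β₁ = ((-591)·7 − 31·(-74))/964 = -1843/964; β₀ = (275·(-74) − 31·(-591))/964 = -2029/964.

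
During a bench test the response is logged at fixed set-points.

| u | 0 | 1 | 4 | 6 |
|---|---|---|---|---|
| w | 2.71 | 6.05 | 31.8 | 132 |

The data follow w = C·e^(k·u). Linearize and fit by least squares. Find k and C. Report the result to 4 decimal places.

Let Y = ln w. Fitting Y = k·u + ln C by least squares:
Σu = 11.0000, Σ(u)² = 53.0000, Σln w = 11.1393, Σu·ln w = 44.9347.
Equations: 53.0000·k + 11.0000·ln C = 44.9347;  11.0000·k + 4·ln C = 11.1393.
Δ = 53.0000·4 − (11.0000)² = 91.0000; k = (44.9347·4 − 11.0000·11.1393)/91.0000 = 0.62865, ln C = (53.0000·11.1393 − 11.0000·44.9347)/91.0000 = 1.05604, so C = exp(1.05604) = 2.87496.

k = 0.6286, C = 2.8750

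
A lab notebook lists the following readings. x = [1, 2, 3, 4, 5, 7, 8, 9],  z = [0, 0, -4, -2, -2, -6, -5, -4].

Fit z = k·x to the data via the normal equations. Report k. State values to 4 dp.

With design matrix A, AᵀA = [[249]] and Aᵀz = [-148]ᵀ.
k = (-148)/249 = -0.594378.

k = -0.5944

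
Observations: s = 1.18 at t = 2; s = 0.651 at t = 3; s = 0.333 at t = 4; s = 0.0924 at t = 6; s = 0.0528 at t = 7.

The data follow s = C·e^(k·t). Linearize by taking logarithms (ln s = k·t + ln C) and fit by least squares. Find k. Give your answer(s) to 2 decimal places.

With ln sᵢ as the transformed response and tᵢ as the regressor:
XᵀX = [[114.0000, 22.0000]; [22.0000, 5]], rhs = [-40.2336, -6.6862]ᵀ  (here Σt = 22.0000, Σ(t)² = 114.0000, Σln s = -6.6862, Σt·ln s = -40.2336).
Solving (det = 86.0000): k = -0.62874, ln C = 1.42920.

k = -0.63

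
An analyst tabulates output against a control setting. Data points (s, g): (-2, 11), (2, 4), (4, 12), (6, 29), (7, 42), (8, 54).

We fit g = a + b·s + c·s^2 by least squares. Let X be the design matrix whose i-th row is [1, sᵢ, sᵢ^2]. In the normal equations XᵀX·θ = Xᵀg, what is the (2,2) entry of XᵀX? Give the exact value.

Row 2 ↔ basis s, column 2 ↔ basis s, so (XᵀX)_{2,2} = Σᵢ (s)·(s) = (-2)·(-2) + (2)·(2) + (4)·(4) + (6)·(6) + (7)·(7) + (8)·(8) = 173.

173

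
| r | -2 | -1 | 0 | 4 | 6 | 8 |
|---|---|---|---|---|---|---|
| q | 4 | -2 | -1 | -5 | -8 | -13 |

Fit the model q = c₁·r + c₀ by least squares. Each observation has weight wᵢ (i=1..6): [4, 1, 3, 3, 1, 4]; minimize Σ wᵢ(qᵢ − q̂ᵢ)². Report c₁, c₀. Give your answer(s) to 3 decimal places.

With design matrix A, AᵀWA = [[357, 41]; [41, 16]] and AᵀWq = [-554, -64]ᵀ.
Δ = 357·16 − 41² = 4031.
c₁ = ((-554)·16 − 41·(-64))/4031 = -6240/4031; c₀ = (357·(-64) − 41·(-554))/4031 = -134/4031.

c₁ = -1.548, c₀ = -0.033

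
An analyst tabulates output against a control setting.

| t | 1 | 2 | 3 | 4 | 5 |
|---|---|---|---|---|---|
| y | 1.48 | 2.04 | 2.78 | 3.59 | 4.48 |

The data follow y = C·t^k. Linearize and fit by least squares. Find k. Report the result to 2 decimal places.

k = 0.68

Linearized form: ln y = k·ln t + ln C. From the 5 transformed points,
AᵀA = [[6.1995, 4.7875]; [4.7875, 5]], rhs = [5.8029, 4.9052]ᵀ  (here Σln t = 4.7875, Σ(ln t)² = 6.1995, Σln y = 4.9052, Σln t·ln y = 5.8029).
Δ = 6.1995·5 − (4.7875)² = 8.0774; k = (5.8029·5 − 4.7875·4.9052)/8.0774 = 0.68472, ln C = (6.1995·4.9052 − 4.7875·5.8029)/8.0774 = 0.32542.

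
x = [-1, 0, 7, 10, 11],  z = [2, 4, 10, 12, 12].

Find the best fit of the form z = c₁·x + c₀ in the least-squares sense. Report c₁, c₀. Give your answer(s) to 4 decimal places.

c₁ = 0.8307, c₀ = 3.5144

Setting ∂/∂c₁ … = 0 gives: 271·c₁ + 27·c₀ = 320;  27·c₁ + 5·c₀ = 40.
(Σx·x = 271, Σx = 27, Σ1 = 5, Σx·z = 320, Σz = 40.)
Determinant 271·5 − 27² = 626.
c₁ = (320·5 − 27·40)/626 = 260/313; c₀ = (271·40 − 27·320)/626 = 1100/313.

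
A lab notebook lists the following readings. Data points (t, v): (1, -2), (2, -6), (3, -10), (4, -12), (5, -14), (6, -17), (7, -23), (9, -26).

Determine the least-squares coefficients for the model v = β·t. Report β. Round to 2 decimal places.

β = -2.98

Sums needed: Σt·t = 221.
For Xᵀv: Σt·v = -659.
Hence β = -659 / 221 ≈ -2.9819.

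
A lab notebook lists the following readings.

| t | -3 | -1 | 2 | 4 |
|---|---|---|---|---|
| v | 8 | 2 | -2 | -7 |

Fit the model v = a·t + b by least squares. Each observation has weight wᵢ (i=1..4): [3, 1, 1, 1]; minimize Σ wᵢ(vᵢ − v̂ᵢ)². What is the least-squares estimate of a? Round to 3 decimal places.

Compute the Gram sums: Σwᵢ·t·t = 48, Σwᵢ·t = -4, Σwᵢ·1 = 6.
And Σwᵢ·t·v = -106, Σwᵢ·v = 17.
XᵀWX·[a, b]ᵀ = XᵀWv becomes [[48, -4]; [-4, 6]]·[a, b]ᵀ = [-106, 17]ᵀ.
Determinant 48·6 − (-4)² = 272.
a = ((-106)·6 − (-4)·17)/272 = -71/34; b = (48·17 − (-4)·(-106))/272 = 49/34.

a = -2.088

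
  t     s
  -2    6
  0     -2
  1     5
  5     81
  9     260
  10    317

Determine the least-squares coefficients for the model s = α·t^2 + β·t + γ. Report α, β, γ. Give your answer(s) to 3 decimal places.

α = 3.009, β = 1.851, γ = -1.744

Sums needed: Σt^2·t^2 = 17203, Σt^2·t = 1847, Σt^2 = 211, Σt·t = 211, Σt = 23, Σ1 = 6.
For Mᵀs: Σt^2·s = 54814, Σt·s = 5908, Σs = 667.
Normal equations: [[17203, 1847, 211]; [1847, 211, 23]; [211, 23, 6]]·[α, β, γ]ᵀ = [54814, 5908, 667]ᵀ.
Row-reducing yields α = 1118153/371604, β = 687743/371604, γ = -54007/30967.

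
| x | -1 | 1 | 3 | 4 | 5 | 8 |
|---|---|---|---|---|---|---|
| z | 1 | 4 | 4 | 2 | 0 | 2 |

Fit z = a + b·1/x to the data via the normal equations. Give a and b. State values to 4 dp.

The normal equations are: 6·a + (109/120)·b = 13;  (109/120)·a + (32101/14400)·b = 61/12.
Δ = 6·(32101/14400) − (109/120)² = 7229/576.
a = (13·(32101/14400) − (109/120)·(61/12))/(7229/576) = 350823/180725; b = (6·(61/12) − (109/120)·13)/(7229/576) = 53832/36145.

a = 1.9412, b = 1.4893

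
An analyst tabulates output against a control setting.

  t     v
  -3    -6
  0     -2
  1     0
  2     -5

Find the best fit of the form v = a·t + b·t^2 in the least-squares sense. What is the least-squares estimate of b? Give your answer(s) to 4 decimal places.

b = -0.8511

With design matrix M, MᵀM = [[14, -18]; [-18, 98]] and Mᵀv = [8, -74]ᵀ.
Eliminating b: 98·(row 1) − (-18)·(row 2) gives 1048·a = 98·8 − (-18)·(-74) = -548, so a = -137/262.
Then b = ((-74) − (-18)·(-137/262))/98 = -223/262.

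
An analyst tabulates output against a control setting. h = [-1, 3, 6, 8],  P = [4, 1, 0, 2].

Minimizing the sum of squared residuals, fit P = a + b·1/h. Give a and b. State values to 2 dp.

a = 1.52, b = -2.47

The normal system MᵀM·[a, b]ᵀ = MᵀP is [[4, -3/8]; [-3/8, 665/576]]·[a, b]ᵀ = [7, -41/12]ᵀ.
Eliminating b: (665/576)·(row 1) − (-3/8)·(row 2) gives (2579/576)·a = (665/576)·7 − (-3/8)·(-41/12) = 3917/576, so a = 3917/2579.
Then b = ((-41/12) − (-3/8)·(3917/2579))/(665/576) = -6360/2579.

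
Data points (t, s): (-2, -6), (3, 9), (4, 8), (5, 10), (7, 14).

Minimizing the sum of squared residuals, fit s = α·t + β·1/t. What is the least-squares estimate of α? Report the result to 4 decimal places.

Compute the Gram sums: Σt·t = 103, Σt·1/t = 5, Σ1/t·1/t = 85381/176400.
For Aᵀs: Σt·s = 219, Σ1/t·s = 12.
Eliminating β: (85381/176400)·(row 1) − 5·(row 2) gives (4384243/176400)·α = (85381/176400)·219 − 5·12 = 2704813/58800, so α = 8114439/4384243.
Then β = (12 − 5·(8114439/4384243))/(85381/176400) = 24872400/4384243.

α = 1.8508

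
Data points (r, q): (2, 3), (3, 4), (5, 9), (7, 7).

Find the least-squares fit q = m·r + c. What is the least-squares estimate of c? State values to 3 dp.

Entries of AᵀA: Σr·r = 87, Σr = 17, Σ1 = 4.
For Aᵀq: Σr·q = 112, Σq = 23.
Normal equations: [[87, 17]; [17, 4]]·[m, c]ᵀ = [112, 23]ᵀ.
Eliminating c: 4·(row 1) − 17·(row 2) gives 59·m = 4·112 − 17·23 = 57, so m = 57/59.
Then c = (23 − 17·(57/59))/4 = 97/59.

c = 1.644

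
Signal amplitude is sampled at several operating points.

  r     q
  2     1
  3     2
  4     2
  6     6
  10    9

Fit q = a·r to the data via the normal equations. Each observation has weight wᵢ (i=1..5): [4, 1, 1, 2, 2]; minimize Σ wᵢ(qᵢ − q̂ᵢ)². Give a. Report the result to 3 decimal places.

Setting ∂/∂a … = 0 gives: 313·a = 274.
Hence a = 274 / 313 ≈ 0.875399.

a = 0.875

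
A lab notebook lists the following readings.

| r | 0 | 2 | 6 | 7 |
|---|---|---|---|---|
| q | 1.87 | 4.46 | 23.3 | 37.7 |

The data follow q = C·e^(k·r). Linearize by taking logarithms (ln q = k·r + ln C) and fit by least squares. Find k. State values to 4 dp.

Let Y = ln q. Fitting Y = k·r + ln C by least squares:
Σr = 15.0000, Σ(r)² = 89.0000, Σln q = 8.8992, Σr·ln q = 47.2886.
Equations: 89.0000·k + 15.0000·ln C = 47.2886;  15.0000·k + 4·ln C = 8.8992.
Δ = 89.0000·4 − (15.0000)² = 131.0000; k = (47.2886·4 − 15.0000·8.8992)/131.0000 = 0.42494, ln C = (89.0000·8.8992 − 15.0000·47.2886)/131.0000 = 0.63129.

k = 0.4249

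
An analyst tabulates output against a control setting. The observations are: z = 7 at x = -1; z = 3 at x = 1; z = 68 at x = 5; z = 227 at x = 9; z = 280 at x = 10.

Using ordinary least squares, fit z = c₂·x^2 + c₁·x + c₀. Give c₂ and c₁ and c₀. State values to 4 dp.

With design matrix M, MᵀM = [[17188, 1854, 208]; [1854, 208, 24]; [208, 24, 5]] and Mᵀz = [48097, 5179, 585]ᵀ.
Row-reducing yields c₂ = 440983/150038, c₁ = -232381/150038, c₀ = 23213/10717.

c₂ = 2.9391, c₁ = -1.5488, c₀ = 2.1660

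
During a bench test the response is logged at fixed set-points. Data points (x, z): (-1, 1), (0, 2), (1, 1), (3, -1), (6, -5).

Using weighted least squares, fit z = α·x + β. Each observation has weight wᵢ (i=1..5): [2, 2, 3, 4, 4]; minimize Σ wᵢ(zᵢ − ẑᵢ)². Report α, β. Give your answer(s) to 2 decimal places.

Entries of MᵀWM: Σwᵢ·x·x = 185, Σwᵢ·x = 37, Σwᵢ·1 = 15.
Moment sums: Σwᵢ·x·z = -131, Σwᵢ·z = -15.
Normal equations: [[185, 37]; [37, 15]]·[α, β]ᵀ = [-131, -15]ᵀ.
Eliminating β: 15·(row 1) − 37·(row 2) gives 1406·α = 15·(-131) − 37·(-15) = -1410, so α = -705/703.
Then β = ((-15) − 37·(-705/703))/15 = 28/19.

α = -1.00, β = 1.47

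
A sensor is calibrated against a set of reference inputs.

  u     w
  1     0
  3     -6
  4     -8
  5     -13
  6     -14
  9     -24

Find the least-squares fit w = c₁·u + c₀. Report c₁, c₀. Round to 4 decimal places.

The normal equations are: 168·c₁ + 28·c₀ = -415;  28·c₁ + 6·c₀ = -65.
Eliminating c₀: 6·(row 1) − 28·(row 2) gives 224·c₁ = 6·(-415) − 28·(-65) = -670, so c₁ = -335/112.
Then c₀ = ((-65) − 28·(-335/112))/6 = 25/8.

c₁ = -2.9911, c₀ = 3.1250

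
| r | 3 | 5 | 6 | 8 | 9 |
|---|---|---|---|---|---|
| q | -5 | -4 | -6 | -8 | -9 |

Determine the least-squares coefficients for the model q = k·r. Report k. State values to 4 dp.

Forming AᵀA = [[215]] and Aᵀq = [-216]ᵀ gives AᵀA·[k]ᵀ = Aᵀq.
Hence k = -216 / 215 ≈ -1.00465.

k = -1.0047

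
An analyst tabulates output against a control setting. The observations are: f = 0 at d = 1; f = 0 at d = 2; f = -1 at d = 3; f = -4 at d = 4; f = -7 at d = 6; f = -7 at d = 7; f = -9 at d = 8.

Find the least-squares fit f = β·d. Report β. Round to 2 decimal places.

From the data, Σd·d = 179.
And Σd·f = -182.
β = (-182)/179 = -1.01676.

β = -1.02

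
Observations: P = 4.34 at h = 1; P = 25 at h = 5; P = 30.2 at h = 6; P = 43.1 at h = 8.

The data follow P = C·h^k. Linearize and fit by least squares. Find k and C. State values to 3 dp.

k = 1.095, C = 4.321

Taking logs, ln P = k·ln h + ln C, so regress ln P on ln h.
Σln h = 5.4806, Σ(ln h)² = 10.1248, Σln P = 11.8581, Σln h·ln P = 19.1126.
Equations: 10.1248·k + 5.4806·ln C = 19.1126;  5.4806·k + 4·ln C = 11.8581.
Slope k = (n·Σln h·ln P − Σln h·Σln P)/(n·Σ(ln h)² − (Σln h)²) = (4·19.1126 − 5.4806·11.8581)/10.4617 = 1.09548; ln C = (Σln P − k·Σln h)/n = 1.46355, so C = exp(1.46355) = 4.32128.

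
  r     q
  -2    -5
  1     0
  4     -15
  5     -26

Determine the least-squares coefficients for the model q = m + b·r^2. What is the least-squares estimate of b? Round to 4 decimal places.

Normal-equation sums: Σ1 = 4, Σr^2 = 46, Σr^2·r^2 = 898.
And Σq = -46, Σr^2·q = -910.
AᵀA·[m, b]ᵀ = Aᵀq becomes [[4, 46]; [46, 898]]·[m, b]ᵀ = [-46, -910]ᵀ.
Eliminating b: 898·(row 1) − 46·(row 2) gives 1476·m = 898·(-46) − 46·(-910) = 552, so m = 46/123.
Then b = ((-910) − 46·(46/123))/898 = -127/123.

b = -1.0325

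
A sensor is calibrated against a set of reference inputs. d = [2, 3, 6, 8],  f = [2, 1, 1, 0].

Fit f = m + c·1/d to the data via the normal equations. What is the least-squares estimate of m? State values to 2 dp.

m = -0.20

The normal system AᵀA·[m, c]ᵀ = Aᵀf is [[4, 9/8]; [9/8, 233/576]]·[m, c]ᵀ = [4, 3/2]ᵀ.
Δ = 4·(233/576) − (9/8)² = 203/576.
m = (4·(233/576) − (9/8)·(3/2))/(203/576) = -40/203; c = (4·(3/2) − (9/8)·4)/(203/576) = 864/203.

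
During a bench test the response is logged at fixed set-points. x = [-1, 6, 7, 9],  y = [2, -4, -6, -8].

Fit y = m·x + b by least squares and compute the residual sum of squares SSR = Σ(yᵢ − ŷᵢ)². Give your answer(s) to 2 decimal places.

Sums needed: Σx·x = 167, Σx = 21, Σ1 = 4.
For Aᵀy: Σx·y = -140, Σy = -16.
Eliminating b: 4·(row 1) − 21·(row 2) gives 227·m = 4·(-140) − 21·(-16) = -224, so m = -224/227.
Then b = ((-16) − 21·(-224/227))/4 = 268/227.
Residuals: -38/227, 168/227, -62/227, -68/227; SSR = 168/227.

SSR = 0.74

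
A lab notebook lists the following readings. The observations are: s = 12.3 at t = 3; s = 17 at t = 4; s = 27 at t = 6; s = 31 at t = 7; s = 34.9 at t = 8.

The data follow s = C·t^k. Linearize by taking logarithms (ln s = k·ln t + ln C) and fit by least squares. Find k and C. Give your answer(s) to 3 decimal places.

k = 1.076, C = 3.815

Linearized form: ln s = k·ln t + ln C. From the 5 transformed points,
Over the data: Σln t = 8.3020, Σ(ln t)² = 14.4498, Σln s = 15.6251, Σln t·ln s = 26.6595.
Normal system: [[14.4498, 8.3020]; [8.3020, 5]]·[k, ln C]ᵀ = [26.6595, 15.6251]ᵀ.
Slope k = (n·Σln t·ln s − Σln t·Σln s)/(n·Σ(ln t)² − (Σln t)²) = (5·26.6595 − 8.3020·15.6251)/3.3255 = 1.07577; ln C = (Σln s − k·Σln t)/n = 1.33882, so C = exp(1.33882) = 3.81453.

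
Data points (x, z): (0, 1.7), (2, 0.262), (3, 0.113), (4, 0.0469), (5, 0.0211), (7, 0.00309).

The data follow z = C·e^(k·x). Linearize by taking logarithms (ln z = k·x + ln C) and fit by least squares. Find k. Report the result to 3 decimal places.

k = -0.892

With ln zᵢ as the transformed response and xᵢ as the regressor:
Over the data: Σx = 21.0000, Σ(x)² = 103.0000, Σln z = -15.6870, Σx·ln z = -81.2084.
Normal system: [[103.0000, 21.0000]; [21.0000, 6]]·[k, ln C]ᵀ = [-81.2084, -15.6870]ᵀ.
Δ = 103.0000·6 − (21.0000)² = 177.0000; k = (-81.2084·6 − 21.0000·-15.6870)/177.0000 = -0.89166, ln C = (103.0000·-15.6870 − 21.0000·-81.2084)/177.0000 = 0.50633.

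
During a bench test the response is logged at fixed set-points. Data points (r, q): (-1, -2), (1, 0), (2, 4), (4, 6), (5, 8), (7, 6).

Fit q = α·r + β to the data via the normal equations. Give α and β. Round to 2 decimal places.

From the data, Σr·r = 96, Σr = 18, Σ1 = 6.
Moment sums: Σr·q = 116, Σq = 22.
Determinant 96·6 − 18² = 252.
α = (116·6 − 18·22)/252 = 25/21; β = (96·22 − 18·116)/252 = 2/21.

α = 1.19, β = 0.10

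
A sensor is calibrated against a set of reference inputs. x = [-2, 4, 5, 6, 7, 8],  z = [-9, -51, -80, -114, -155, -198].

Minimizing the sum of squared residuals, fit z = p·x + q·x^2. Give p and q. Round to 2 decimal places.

p = -1.24, q = -2.95

Setting ∂/∂p … = 0 gives: 194·p + 1252·q = -3939;  1252·p + 8690·q = -27223.
(Σx·x = 194, Σx·x^2 = 1252, Σx^2·x^2 = 8690, Σx·z = -3939, Σx^2·z = -27223.)
Determinant 194·8690 − 1252² = 118356.
p = ((-3939)·8690 − 1252·(-27223))/118356 = -73357/59178; q = (194·(-27223) − 1252·(-3939))/118356 = -174817/59178.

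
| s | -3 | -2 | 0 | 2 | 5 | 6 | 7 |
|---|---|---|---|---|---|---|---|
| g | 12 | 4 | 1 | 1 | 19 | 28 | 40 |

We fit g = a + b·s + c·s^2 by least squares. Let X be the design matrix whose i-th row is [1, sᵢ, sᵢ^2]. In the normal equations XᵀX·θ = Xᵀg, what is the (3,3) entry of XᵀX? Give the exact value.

Row 3 ↔ basis s^2, column 3 ↔ basis s^2, so (XᵀX)_{3,3} = Σᵢ (s^2)·(s^2) = (9)·(9) + (4)·(4) + (0)·(0) + (4)·(4) + (25)·(25) + (36)·(36) + (49)·(49) = 4435.

4435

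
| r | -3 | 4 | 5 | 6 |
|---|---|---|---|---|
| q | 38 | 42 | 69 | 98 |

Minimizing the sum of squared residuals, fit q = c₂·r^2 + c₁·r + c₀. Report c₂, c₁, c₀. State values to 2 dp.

Normal-equation sums: Σr^2·r^2 = 2258, Σr^2·r = 378, Σr^2 = 86, Σr·r = 86, Σr = 12, Σ1 = 4.
And Σr^2·q = 6267, Σr·q = 987, Σq = 247.
Row-reducing yields c₂ = 3661/1210, c₁ = -7083/3025, c₀ = 1024/275.

c₂ = 3.03, c₁ = -2.34, c₀ = 3.72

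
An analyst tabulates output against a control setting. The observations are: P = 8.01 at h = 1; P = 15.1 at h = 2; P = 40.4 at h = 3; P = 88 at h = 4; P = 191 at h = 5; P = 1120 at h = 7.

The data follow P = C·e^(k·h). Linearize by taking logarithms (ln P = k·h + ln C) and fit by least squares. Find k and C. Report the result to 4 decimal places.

k = 0.8297, C = 3.2065

Taking logs, ln P = k·h + ln C, so regress ln P on h.
Σh = 22.0000, Σ(h)² = 104.0000, Σln P = 25.2449, Σh·ln P = 111.9249.
Equations: 104.0000·k + 22.0000·ln C = 111.9249;  22.0000·k + 6·ln C = 25.2449.
Solving (det = 140.0000): k = 0.82972, ln C = 1.16517, so C = exp(1.16517) = 3.20646.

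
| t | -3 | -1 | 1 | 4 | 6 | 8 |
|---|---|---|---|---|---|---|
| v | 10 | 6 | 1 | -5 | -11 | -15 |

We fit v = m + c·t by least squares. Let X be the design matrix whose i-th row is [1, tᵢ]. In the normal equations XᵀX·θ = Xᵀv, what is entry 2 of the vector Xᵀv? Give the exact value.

-241

Entry 2 ↔ basis t, so (Xᵀv)_{2} = Σᵢ (t)·vᵢ = (-3)·(10) + (-1)·(6) + (1)·(1) + (4)·(-5) + (6)·(-11) + (8)·(-15) = -241.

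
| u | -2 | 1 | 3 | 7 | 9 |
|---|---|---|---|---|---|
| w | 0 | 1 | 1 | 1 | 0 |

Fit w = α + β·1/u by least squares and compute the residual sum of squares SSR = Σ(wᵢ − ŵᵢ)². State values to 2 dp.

SSR = 0.61

AᵀA·[α, β]ᵀ = Aᵀw reads: 5·α + (137/126)·β = 3;  (137/126)·α + (22129/15876)·β = 31/21.
(Σ1 = 5, Σ1/u = 137/126, Σ1/u·1/u = 22129/15876, Σw = 3, Σ1/u·w = 31/21.)
Determinant 5·(22129/15876) − (137/126)² = 22969/3969.
α = (3·(22129/15876) − (137/126)·(31/21))/(22969/3969) = 40905/91876; β = (5·(31/21) − (137/126)·3)/(22969/3969) = 32697/45938.
Residuals: -2052/22969, -14423/91876, 29173/91876, 41629/91876, -48171/91876; SSR = 56379/91876.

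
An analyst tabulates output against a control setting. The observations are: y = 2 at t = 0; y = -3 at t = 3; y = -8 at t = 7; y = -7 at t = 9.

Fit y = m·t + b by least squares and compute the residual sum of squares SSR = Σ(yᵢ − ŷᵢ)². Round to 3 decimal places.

SSR = 6.533

XᵀX·[m, b]ᵀ = Xᵀy reads: 139·m + 19·b = -128;  19·m + 4·b = -16.
(Σt·t = 139, Σt = 19, Σ1 = 4, Σt·y = -128, Σy = -16.)
det = 139·4 − 19² = 195.
m = ((-128)·4 − 19·(-16))/195 = -16/15; b = (139·(-16) − 19·(-128))/195 = 16/15.
Residuals: 14/15, -13/15, -8/5, 23/15; SSR = 98/15.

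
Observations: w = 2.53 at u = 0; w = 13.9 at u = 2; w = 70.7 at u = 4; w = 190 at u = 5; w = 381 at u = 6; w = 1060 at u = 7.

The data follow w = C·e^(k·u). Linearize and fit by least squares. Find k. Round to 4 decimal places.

Let Y = ln w. Fitting Y = k·u + ln C by least squares:
XᵀX = [[130.0000, 24.0000]; [24.0000, 6]], rhs = [132.9516, 25.9744]ᵀ  (here Σu = 24.0000, Σ(u)² = 130.0000, Σln w = 25.9744, Σu·ln w = 132.9516).
Solving (det = 204.0000): k = 0.85453, ln C = 0.91094.

k = 0.8545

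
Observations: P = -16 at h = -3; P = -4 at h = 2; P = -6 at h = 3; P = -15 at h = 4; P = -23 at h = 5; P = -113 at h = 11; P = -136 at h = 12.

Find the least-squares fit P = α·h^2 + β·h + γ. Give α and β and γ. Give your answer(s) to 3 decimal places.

α = -1.033, β = 1.295, γ = -2.576

Entries of MᵀM: Σh^2·h^2 = 36436, Σh^2·h = 3256, Σh^2 = 328, Σh·h = 328, Σh = 34, Σ1 = 7.
Moment sums: Σh^2·P = -34286, Σh·P = -3028, ΣP = -313.
Normal equations: [[36436, 3256, 328]; [3256, 328, 34]; [328, 34, 7]]·[α, β, γ]ᵀ = [-34286, -3028, -313]ᵀ.
Row-reducing yields α = -40139/38838, β = 251411/194190, γ = -250106/97095.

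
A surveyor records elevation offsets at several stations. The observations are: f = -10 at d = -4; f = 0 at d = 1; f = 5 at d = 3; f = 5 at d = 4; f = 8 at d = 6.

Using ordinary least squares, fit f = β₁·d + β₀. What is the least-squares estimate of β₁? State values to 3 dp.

β₁ = 1.845

Normal-equation sums: Σd·d = 78, Σd = 10, Σ1 = 5.
Right-hand side: Σd·f = 123, Σf = 8.
Eliminating β₀: 5·(row 1) − 10·(row 2) gives 290·β₁ = 5·123 − 10·8 = 535, so β₁ = 107/58.
Then β₀ = (8 − 10·(107/58))/5 = -303/145.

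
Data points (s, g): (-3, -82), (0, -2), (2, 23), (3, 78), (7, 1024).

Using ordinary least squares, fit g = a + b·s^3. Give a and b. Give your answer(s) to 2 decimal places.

a = -1.71, b = 2.99

Compute the Gram sums: Σ1 = 5, Σs^3 = 351, Σs^3·s^3 = 119171.
Moment sums: Σg = 1041, Σs^3·g = 355736.
So XᵀX·[a, b]ᵀ = Xᵀg: [[5, 351]; [351, 119171]]·[a, b]ᵀ = [1041, 355736]ᵀ.
Δ = 5·119171 − 351² = 472654.
a = (1041·119171 − 351·355736)/472654 = -62025/36358; b = (5·355736 − 351·1041)/472654 = 1413289/472654.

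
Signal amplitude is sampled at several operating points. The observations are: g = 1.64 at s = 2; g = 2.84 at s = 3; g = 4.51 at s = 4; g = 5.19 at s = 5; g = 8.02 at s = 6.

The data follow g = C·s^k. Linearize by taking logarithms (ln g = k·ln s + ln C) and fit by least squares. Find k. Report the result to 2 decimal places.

Taking logs, ln g = k·ln s + ln C, so regress ln g on ln s.
XᵀX = [[9.4099, 6.5793]; [6.5793, 5]], rhs = [9.9585, 6.7735]ᵀ  (here Σln s = 6.5793, Σ(ln s)² = 9.4099, Σln g = 6.7735, Σln s·ln g = 9.9585).
Slope k = (n·Σln s·ln g − Σln s·Σln g)/(n·Σ(ln s)² − (Σln s)²) = (5·9.9585 − 6.5793·6.7735)/3.7630 = 1.38930; ln C = (Σln g − k·Σln s)/n = -0.47341.

k = 1.39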